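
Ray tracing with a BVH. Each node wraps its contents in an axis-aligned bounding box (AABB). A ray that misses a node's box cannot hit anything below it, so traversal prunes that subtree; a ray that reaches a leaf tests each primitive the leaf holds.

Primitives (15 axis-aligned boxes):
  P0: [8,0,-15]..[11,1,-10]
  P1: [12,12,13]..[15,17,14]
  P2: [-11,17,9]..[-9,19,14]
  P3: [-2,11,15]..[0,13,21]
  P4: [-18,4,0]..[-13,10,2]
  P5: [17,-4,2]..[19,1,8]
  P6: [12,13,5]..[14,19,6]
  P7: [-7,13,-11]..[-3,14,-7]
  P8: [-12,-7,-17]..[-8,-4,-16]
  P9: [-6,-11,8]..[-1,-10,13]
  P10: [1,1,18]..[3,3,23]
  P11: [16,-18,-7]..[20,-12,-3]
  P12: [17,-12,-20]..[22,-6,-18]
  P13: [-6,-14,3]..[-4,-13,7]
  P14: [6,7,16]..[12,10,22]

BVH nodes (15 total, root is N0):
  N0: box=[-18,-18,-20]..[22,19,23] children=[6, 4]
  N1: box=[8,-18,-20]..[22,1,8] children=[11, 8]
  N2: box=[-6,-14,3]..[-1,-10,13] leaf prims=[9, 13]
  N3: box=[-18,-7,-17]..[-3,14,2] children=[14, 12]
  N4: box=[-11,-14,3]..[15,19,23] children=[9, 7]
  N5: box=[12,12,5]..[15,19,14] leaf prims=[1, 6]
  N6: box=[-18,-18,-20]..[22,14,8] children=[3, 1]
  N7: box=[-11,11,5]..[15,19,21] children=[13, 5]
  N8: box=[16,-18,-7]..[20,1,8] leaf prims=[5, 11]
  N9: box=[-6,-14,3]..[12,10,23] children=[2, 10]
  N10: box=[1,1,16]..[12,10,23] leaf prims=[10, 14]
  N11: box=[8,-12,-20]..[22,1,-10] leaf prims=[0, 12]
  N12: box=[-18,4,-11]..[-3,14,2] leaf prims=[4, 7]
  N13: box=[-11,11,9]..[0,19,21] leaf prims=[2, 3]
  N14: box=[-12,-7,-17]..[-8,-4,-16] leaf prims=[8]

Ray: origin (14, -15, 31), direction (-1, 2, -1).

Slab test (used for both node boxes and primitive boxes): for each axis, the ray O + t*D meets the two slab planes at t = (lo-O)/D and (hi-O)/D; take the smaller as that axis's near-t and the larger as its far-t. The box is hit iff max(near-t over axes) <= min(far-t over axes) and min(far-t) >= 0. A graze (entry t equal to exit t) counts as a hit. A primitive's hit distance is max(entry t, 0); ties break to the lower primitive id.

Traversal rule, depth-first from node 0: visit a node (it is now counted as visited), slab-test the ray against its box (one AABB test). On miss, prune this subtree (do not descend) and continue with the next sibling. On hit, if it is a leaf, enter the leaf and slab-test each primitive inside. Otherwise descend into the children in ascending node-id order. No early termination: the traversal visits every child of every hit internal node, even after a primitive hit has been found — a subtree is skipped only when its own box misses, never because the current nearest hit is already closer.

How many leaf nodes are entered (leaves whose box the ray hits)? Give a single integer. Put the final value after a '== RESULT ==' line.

Walk:
N0 x:[-8,32] y:[-3/2,17] z:[8,51] -> hit [8,17], descend [4, 6]
  N4 x:[-1,25] y:[1/2,17] z:[8,28] -> hit [8,17], descend [7, 9]
    N7 x:[-1,25] y:[13,17] z:[10,26] -> hit [13,17], descend [5, 13]
      N5 x:[-1,2] y:[27/2,17] z:[17,26] -> miss, prune
      N13 x:[14,25] y:[13,17] z:[10,22] -> hit [14,17] leaf, test {P2(miss), P3@t=14}
    N9 x:[2,20] y:[1/2,25/2] z:[8,28] -> hit [8,25/2], descend [2, 10]
      N2 x:[15,20] y:[1/2,5/2] z:[18,28] -> miss, prune
      N10 x:[2,13] y:[8,25/2] z:[8,15] -> hit [8,25/2] leaf, test {P10(miss), P14(miss)}
  N6 x:[-8,32] y:[-3/2,29/2] z:[23,51] -> miss, prune

order=[0, 4, 7, 5, 13, 9, 2, 10, 6]  |boxes|=9  |leaves|=2  hit=P3

== RESULT ==
2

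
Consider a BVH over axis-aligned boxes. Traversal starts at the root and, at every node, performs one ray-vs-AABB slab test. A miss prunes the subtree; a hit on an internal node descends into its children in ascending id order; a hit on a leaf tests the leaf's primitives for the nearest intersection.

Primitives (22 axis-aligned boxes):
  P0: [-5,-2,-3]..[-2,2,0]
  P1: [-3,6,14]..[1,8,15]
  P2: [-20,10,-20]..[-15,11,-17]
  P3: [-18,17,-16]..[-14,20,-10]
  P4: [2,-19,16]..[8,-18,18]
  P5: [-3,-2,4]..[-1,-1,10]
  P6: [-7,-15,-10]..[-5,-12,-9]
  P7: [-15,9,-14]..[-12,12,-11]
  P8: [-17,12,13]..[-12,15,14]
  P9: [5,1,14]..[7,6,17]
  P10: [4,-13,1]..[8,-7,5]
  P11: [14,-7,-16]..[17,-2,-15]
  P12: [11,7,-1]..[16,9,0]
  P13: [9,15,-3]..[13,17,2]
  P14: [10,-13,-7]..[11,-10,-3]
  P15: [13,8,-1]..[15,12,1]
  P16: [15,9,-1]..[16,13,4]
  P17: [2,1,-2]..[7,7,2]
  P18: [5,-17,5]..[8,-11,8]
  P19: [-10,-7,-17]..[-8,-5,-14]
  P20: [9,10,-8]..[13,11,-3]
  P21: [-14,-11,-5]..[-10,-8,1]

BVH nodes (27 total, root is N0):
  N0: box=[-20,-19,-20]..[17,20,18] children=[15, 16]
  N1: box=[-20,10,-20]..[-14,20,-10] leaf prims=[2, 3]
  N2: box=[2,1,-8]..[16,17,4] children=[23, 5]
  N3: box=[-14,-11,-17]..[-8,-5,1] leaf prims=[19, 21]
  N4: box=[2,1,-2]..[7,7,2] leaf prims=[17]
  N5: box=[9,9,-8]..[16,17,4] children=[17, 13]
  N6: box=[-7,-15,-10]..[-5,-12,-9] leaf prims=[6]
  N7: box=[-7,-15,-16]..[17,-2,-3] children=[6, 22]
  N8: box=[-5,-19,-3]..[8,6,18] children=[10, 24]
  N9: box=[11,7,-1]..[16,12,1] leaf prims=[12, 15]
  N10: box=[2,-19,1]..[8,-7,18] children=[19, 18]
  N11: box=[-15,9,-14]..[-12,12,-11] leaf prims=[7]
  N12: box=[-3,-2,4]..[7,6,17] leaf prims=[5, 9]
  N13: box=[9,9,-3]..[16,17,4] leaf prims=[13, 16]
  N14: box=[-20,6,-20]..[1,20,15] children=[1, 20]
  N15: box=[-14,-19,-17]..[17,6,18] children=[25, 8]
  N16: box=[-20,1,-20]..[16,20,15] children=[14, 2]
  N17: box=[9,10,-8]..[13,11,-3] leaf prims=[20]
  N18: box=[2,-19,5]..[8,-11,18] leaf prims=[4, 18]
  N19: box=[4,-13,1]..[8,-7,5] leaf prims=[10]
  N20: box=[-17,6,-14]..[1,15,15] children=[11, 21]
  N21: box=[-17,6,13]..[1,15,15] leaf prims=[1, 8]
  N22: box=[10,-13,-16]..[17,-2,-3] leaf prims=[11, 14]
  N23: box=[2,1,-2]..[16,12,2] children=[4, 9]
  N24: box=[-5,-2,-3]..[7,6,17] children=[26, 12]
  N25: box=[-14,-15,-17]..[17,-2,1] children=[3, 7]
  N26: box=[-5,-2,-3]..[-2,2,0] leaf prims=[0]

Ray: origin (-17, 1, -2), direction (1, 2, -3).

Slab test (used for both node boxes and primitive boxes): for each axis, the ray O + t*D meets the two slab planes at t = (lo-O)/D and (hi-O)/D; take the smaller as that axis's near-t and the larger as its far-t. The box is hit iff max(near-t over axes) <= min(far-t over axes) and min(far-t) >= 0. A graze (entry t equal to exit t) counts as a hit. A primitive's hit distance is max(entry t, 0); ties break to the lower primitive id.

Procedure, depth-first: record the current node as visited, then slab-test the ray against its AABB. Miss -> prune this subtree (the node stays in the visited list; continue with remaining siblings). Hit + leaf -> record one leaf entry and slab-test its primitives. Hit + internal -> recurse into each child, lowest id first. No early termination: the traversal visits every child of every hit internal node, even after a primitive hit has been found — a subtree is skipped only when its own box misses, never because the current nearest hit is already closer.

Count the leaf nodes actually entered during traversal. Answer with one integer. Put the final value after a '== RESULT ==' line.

Trace the traversal:
N0 x:[-3,34] y:[-10,19/2] z:[-20/3,6] -> hit [-3,6], descend [15, 16]
  N15 x:[3,34] y:[-10,5/2] z:[-20/3,5] -> miss, prune
  N16 x:[-3,33] y:[0,19/2] z:[-17/3,6] -> hit [0,6], descend [2, 14]
    N2 x:[19,33] y:[0,8] z:[-2,2] -> miss, prune
    N14 x:[-3,18] y:[5/2,19/2] z:[-17/3,6] -> hit [5/2,6], descend [1, 20]
      N1 x:[-3,3] y:[9/2,19/2] z:[8/3,6] -> miss, prune
      N20 x:[0,18] y:[5/2,7] z:[-17/3,4] -> hit [5/2,4], descend [11, 21]
        N11 x:[2,5] y:[4,11/2] z:[3,4] -> hit [4,4] leaf, test {P7@t=4}
        N21 x:[0,18] y:[5/2,7] z:[-17/3,-5] -> miss, prune

9 AABB tests over nodes [0, 15, 16, 2, 14, 1, 20, 11, 21]; 1 leaf entered; closest P7.

== RESULT ==
1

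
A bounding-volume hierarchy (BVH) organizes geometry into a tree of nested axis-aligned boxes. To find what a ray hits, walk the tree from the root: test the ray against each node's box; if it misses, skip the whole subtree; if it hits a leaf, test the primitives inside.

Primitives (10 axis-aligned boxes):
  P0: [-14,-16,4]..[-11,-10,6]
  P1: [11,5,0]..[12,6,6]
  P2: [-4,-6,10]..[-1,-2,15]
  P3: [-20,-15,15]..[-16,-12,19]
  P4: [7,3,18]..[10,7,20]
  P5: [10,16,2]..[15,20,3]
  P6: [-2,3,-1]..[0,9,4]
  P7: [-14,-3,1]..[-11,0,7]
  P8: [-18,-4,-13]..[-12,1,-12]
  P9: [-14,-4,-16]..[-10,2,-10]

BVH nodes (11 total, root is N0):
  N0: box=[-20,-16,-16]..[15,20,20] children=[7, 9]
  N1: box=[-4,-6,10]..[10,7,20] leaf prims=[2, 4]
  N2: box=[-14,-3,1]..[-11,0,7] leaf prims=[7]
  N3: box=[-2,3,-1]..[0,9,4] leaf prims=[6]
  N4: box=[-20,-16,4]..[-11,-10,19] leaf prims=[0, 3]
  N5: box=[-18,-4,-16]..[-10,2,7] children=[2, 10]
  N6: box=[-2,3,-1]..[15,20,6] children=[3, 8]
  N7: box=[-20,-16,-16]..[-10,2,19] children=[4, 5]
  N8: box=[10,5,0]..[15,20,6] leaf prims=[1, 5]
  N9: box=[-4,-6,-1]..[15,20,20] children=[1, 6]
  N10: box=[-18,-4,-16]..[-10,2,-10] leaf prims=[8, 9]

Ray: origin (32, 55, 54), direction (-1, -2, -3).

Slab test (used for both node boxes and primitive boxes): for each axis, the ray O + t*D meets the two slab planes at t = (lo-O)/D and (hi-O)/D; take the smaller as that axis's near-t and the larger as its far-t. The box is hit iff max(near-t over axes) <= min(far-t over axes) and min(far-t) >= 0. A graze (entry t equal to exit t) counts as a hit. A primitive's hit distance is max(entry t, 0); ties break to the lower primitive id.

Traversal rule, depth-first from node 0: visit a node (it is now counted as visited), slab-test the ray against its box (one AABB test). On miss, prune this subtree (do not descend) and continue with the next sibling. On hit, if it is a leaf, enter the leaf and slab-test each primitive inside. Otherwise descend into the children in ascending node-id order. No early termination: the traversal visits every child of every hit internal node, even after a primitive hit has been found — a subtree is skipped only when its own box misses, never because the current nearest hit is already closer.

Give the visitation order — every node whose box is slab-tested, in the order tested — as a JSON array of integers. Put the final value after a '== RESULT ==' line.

Traverse from the root:
N0 x:[17,52] y:[35/2,71/2] z:[34/3,70/3] -> hit [35/2,70/3], descend [7, 9]
  N7 x:[42,52] y:[53/2,71/2] z:[35/3,70/3] -> miss, prune
  N9 x:[17,36] y:[35/2,61/2] z:[34/3,55/3] -> hit [35/2,55/3], descend [1, 6]
    N1 x:[22,36] y:[24,61/2] z:[34/3,44/3] -> miss, prune
    N6 x:[17,34] y:[35/2,26] z:[16,55/3] -> hit [35/2,55/3], descend [3, 8]
      N3 x:[32,34] y:[23,26] z:[50/3,55/3] -> miss, prune
      N8 x:[17,22] y:[35/2,25] z:[16,18] -> hit [35/2,18] leaf, test {P1(miss), P5(miss)}

Summary -> nodes [0, 7, 9, 1, 6, 3, 8]; box-tests=7; leaf-entries=1; first=miss

== RESULT ==
[0, 7, 9, 1, 6, 3, 8]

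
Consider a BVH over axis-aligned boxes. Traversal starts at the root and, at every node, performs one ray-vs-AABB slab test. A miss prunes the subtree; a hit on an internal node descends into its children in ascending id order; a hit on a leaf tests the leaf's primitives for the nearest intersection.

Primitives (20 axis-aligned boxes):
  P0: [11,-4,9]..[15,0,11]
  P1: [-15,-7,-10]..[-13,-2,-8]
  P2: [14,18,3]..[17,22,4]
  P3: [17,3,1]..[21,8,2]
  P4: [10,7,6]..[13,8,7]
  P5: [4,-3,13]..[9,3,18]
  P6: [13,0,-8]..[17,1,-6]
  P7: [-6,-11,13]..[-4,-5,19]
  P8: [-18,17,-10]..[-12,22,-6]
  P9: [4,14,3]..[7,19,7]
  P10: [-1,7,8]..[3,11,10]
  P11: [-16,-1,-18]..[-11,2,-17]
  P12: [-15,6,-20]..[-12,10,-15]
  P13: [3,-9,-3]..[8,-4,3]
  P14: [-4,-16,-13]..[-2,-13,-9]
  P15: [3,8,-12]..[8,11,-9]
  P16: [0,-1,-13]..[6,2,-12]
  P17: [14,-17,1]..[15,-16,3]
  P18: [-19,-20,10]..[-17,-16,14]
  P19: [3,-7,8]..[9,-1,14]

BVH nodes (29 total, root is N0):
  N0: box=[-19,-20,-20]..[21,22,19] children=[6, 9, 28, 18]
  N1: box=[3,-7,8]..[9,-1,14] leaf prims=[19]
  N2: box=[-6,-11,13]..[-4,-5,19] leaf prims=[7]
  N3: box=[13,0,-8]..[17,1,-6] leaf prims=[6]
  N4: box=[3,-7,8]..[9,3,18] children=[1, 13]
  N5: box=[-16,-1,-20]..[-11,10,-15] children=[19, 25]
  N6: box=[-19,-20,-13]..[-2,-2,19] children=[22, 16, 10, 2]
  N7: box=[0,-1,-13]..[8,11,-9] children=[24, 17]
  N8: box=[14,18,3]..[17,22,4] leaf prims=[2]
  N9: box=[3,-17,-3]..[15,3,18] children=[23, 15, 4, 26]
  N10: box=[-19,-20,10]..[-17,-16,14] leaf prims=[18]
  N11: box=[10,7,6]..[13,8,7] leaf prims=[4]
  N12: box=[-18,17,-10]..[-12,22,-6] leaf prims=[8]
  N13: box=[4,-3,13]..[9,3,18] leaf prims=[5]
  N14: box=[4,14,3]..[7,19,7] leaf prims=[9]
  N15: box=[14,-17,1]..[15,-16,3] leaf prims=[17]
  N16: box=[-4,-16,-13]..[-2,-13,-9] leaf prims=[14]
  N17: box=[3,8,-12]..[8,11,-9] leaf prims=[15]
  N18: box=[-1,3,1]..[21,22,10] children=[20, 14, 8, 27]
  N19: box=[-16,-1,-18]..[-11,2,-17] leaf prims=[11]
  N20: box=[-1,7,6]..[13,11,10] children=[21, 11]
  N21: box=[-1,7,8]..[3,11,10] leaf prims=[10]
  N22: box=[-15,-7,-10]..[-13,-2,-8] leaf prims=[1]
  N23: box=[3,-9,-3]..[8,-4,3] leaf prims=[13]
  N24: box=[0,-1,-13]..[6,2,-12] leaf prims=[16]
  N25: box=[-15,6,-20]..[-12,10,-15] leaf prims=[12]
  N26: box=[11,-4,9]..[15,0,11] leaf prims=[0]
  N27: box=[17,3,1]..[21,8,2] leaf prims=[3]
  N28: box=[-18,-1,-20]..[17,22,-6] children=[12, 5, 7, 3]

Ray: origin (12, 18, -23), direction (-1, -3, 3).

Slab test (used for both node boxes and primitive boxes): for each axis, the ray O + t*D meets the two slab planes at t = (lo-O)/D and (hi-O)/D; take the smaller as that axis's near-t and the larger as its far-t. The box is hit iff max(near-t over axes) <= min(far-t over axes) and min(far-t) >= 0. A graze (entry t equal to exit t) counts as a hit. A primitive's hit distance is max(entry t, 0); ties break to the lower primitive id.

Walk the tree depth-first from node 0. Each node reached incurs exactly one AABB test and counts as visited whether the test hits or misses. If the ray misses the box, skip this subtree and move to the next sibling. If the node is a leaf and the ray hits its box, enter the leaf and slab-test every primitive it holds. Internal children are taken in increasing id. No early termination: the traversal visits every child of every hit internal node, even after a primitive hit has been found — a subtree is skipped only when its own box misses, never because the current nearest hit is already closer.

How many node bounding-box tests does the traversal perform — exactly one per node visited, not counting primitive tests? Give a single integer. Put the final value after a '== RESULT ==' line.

Walk:
N0 x:[-9,31] y:[-4/3,38/3] z:[1,14] -> hit [1,38/3], descend [6, 9, 18, 28]
  N6 x:[14,31] y:[20/3,38/3] z:[10/3,14] -> miss, prune
  N9 x:[-3,9] y:[5,35/3] z:[20/3,41/3] -> hit [20/3,9], descend [4, 15, 23, 26]
    N4 x:[3,9] y:[5,25/3] z:[31/3,41/3] -> miss, prune
    N15 x:[-3,-2] y:[34/3,35/3] z:[8,26/3] -> miss, prune
    N23 x:[4,9] y:[22/3,9] z:[20/3,26/3] -> hit [22/3,26/3] leaf, test {P13@t=22/3}
    N26 x:[-3,1] y:[6,22/3] z:[32/3,34/3] -> miss, prune
  N18 x:[-9,13] y:[-4/3,5] z:[8,11] -> miss, prune
  N28 x:[-5,30] y:[-4/3,19/3] z:[1,17/3] -> hit [1,17/3], descend [3, 5, 7, 12]
    N3 x:[-5,-1] y:[17/3,6] z:[5,17/3] -> miss, prune
    N5 x:[23,28] y:[8/3,19/3] z:[1,8/3] -> miss, prune
    N7 x:[4,12] y:[7/3,19/3] z:[10/3,14/3] -> hit [4,14/3], descend [17, 24]
      N17 x:[4,9] y:[7/3,10/3] z:[11/3,14/3] -> miss, prune
      N24 x:[6,12] y:[16/3,19/3] z:[10/3,11/3] -> miss, prune
    N12 x:[24,30] y:[-4/3,1/3] z:[13/3,17/3] -> miss, prune

Visited [0, 6, 9, 4, 15, 23, 26, 18, 28, 3, 5, 7, 17, 24, 12]. Tests: 15 box, 1 leaf. Nearest: P13.

== RESULT ==
15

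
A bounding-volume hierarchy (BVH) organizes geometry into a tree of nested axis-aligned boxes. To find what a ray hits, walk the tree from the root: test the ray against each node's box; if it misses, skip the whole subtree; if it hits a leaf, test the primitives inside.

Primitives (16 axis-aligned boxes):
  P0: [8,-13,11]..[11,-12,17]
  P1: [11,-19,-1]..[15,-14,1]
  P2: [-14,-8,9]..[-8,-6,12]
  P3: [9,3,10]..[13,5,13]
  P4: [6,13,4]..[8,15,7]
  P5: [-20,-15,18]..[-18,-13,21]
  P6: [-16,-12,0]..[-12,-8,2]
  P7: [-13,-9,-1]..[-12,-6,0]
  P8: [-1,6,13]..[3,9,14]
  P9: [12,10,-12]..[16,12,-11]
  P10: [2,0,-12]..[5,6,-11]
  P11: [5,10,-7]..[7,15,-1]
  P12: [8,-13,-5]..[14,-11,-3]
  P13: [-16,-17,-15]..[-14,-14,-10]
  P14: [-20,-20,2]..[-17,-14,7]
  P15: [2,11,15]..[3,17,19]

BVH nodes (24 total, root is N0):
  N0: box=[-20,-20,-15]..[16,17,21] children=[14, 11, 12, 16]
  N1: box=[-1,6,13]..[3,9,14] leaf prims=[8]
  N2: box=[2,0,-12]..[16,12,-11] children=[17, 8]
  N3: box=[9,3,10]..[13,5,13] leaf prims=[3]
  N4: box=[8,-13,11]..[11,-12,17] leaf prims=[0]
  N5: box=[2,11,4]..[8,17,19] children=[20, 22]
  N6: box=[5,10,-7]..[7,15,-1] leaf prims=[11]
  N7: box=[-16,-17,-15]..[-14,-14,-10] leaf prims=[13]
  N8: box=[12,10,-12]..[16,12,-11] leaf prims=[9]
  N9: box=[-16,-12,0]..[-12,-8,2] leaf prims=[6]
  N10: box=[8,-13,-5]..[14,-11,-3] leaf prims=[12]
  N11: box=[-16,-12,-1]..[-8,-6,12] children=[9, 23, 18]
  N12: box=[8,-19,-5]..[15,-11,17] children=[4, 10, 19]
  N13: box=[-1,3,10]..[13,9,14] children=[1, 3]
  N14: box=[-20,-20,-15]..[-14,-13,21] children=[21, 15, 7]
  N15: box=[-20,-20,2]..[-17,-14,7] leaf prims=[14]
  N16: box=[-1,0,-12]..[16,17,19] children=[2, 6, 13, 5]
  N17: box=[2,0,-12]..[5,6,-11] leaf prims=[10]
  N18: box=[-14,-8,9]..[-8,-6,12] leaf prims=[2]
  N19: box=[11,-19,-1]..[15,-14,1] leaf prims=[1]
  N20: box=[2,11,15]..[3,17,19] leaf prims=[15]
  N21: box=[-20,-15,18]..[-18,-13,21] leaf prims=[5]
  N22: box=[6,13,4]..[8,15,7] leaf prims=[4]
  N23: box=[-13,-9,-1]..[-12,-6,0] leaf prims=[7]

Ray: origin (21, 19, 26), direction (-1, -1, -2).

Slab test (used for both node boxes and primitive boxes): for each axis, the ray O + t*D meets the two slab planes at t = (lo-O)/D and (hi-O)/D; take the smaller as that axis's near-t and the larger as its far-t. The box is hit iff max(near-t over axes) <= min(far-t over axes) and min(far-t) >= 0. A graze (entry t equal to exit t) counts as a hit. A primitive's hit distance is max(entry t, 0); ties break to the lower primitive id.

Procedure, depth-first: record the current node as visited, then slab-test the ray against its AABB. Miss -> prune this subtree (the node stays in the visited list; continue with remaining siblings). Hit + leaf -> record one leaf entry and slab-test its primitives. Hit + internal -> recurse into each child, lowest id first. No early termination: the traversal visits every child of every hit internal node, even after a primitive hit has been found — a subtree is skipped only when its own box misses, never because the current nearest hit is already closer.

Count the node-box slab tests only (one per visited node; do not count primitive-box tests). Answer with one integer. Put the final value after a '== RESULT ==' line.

Traverse from the root:
N0 x:[5,41] y:[2,39] z:[5/2,41/2] -> hit [5,41/2], descend [11, 12, 14, 16]
  N11 x:[29,37] y:[25,31] z:[7,27/2] -> miss, prune
  N12 x:[6,13] y:[30,38] z:[9/2,31/2] -> miss, prune
  N14 x:[35,41] y:[32,39] z:[5/2,41/2] -> miss, prune
  N16 x:[5,22] y:[2,19] z:[7/2,19] -> hit [5,19], descend [2, 5, 6, 13]
    N2 x:[5,19] y:[7,19] z:[37/2,19] -> hit [37/2,19], descend [8, 17]
      N8 x:[5,9] y:[7,9] z:[37/2,19] -> miss, prune
      N17 x:[16,19] y:[13,19] z:[37/2,19] -> hit [37/2,19] leaf, test {P10@t=37/2}
    N5 x:[13,19] y:[2,8] z:[7/2,11] -> miss, prune
    N6 x:[14,16] y:[4,9] z:[27/2,33/2] -> miss, prune
    N13 x:[8,22] y:[10,16] z:[6,8] -> miss, prune

order=[0, 11, 12, 14, 16, 2, 8, 17, 5, 6, 13]  |boxes|=11  |leaves|=1  hit=P10

== RESULT ==
11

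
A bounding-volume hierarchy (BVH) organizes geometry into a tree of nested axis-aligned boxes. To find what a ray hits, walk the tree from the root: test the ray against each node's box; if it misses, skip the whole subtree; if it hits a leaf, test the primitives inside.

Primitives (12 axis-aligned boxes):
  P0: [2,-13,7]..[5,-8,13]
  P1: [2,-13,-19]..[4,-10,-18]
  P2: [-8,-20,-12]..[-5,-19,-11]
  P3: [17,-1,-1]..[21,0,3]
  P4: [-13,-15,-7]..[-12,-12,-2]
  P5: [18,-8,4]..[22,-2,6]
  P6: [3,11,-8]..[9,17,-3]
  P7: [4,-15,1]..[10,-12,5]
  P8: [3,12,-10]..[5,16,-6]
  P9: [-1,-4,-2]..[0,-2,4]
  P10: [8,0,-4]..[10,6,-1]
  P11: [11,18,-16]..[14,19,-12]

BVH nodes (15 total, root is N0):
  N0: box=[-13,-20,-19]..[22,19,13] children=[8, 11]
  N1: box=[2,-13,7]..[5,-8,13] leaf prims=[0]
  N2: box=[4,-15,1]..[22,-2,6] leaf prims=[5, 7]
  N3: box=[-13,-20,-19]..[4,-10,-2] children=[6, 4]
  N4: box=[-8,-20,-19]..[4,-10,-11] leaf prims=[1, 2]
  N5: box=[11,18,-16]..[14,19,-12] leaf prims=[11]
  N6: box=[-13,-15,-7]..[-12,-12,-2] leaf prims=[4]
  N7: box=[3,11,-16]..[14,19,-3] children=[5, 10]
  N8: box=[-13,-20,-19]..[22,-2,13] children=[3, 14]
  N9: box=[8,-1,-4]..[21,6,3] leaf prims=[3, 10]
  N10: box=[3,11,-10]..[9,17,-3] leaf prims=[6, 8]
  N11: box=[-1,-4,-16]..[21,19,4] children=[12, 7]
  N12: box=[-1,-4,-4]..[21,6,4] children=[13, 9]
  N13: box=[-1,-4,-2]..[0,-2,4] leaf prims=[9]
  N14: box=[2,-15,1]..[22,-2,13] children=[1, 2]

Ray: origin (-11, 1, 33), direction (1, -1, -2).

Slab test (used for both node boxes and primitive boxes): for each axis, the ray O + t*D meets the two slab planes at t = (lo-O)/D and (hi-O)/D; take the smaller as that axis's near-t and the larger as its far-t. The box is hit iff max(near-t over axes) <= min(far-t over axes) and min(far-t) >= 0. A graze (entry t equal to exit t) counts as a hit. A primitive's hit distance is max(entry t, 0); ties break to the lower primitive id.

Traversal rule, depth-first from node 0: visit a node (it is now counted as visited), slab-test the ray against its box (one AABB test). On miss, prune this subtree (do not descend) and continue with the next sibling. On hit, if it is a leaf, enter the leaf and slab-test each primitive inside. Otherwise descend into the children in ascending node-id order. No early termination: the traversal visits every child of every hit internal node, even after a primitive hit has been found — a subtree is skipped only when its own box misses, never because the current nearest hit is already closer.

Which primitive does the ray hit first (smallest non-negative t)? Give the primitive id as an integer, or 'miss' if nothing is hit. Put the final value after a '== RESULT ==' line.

Walk:
N0 x:[-2,33] y:[-18,21] z:[10,26] -> hit [10,21], descend [8, 11]
  N8 x:[-2,33] y:[3,21] z:[10,26] -> hit [10,21], descend [3, 14]
    N3 x:[-2,15] y:[11,21] z:[35/2,26] -> miss, prune
    N14 x:[13,33] y:[3,16] z:[10,16] -> hit [13,16], descend [1, 2]
      N1 x:[13,16] y:[9,14] z:[10,13] -> hit [13,13] leaf, test {P0@t=13}
      N2 x:[15,33] y:[3,16] z:[27/2,16] -> hit [15,16] leaf, test {P5(miss), P7@t=15}
  N11 x:[10,32] y:[-18,5] z:[29/2,49/2] -> miss, prune

Visited [0, 8, 3, 14, 1, 2, 11]. Tests: 7 box, 2 leaf. Nearest: P0.

== RESULT ==
0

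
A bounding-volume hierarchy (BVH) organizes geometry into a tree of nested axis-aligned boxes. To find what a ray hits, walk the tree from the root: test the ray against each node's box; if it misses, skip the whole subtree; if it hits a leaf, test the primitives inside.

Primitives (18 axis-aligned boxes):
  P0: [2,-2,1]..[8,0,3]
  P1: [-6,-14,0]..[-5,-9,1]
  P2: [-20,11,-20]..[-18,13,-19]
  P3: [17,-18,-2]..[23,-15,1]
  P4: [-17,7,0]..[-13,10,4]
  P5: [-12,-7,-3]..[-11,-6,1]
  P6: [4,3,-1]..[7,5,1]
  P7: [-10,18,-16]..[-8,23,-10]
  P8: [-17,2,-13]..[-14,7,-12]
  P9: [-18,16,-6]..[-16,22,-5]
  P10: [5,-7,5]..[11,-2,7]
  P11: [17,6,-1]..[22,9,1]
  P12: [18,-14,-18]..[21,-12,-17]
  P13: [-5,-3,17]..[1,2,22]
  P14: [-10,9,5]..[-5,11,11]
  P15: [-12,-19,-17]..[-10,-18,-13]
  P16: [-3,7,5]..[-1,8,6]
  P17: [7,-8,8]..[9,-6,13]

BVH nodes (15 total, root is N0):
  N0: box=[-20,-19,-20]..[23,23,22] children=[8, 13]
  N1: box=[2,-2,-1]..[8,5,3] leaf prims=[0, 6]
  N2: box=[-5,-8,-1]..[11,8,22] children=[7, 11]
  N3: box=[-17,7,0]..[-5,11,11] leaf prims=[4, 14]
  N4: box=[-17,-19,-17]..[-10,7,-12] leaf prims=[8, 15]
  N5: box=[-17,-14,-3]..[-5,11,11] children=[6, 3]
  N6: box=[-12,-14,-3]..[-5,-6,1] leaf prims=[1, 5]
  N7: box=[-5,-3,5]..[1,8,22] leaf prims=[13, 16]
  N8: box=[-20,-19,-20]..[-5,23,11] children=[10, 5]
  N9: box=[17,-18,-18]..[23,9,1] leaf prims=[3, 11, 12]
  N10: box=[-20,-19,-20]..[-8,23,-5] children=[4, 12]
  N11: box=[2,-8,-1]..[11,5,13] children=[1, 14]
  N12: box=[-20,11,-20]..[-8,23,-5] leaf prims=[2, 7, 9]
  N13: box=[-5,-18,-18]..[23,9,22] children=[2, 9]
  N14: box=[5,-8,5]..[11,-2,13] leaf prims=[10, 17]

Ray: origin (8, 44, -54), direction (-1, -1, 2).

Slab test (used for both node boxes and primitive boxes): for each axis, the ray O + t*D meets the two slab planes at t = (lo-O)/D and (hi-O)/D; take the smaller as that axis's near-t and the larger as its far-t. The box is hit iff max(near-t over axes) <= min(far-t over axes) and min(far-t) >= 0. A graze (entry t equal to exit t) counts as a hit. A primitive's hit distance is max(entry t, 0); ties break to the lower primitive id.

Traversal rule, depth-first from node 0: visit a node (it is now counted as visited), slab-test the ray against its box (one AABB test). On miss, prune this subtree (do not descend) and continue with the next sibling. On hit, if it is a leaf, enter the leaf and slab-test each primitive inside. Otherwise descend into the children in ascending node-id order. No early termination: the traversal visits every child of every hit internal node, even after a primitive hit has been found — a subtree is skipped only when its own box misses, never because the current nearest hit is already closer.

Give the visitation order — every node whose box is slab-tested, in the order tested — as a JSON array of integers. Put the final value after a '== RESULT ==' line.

Trace the traversal:
N0 x:[-15,28] y:[21,63] z:[17,38] -> hit [21,28], descend [8, 13]
  N8 x:[13,28] y:[21,63] z:[17,65/2] -> hit [21,28], descend [5, 10]
    N5 x:[13,25] y:[33,58] z:[51/2,65/2] -> miss, prune
    N10 x:[16,28] y:[21,63] z:[17,49/2] -> hit [21,49/2], descend [4, 12]
      N4 x:[18,25] y:[37,63] z:[37/2,21] -> miss, prune
      N12 x:[16,28] y:[21,33] z:[17,49/2] -> hit [21,49/2] leaf, test {P2(miss), P7(miss), P9@t=24}
  N13 x:[-15,13] y:[35,62] z:[18,38] -> miss, prune

7 AABB tests over nodes [0, 8, 5, 10, 4, 12, 13]; 1 leaf entered; closest P9.

== RESULT ==
[0, 8, 5, 10, 4, 12, 13]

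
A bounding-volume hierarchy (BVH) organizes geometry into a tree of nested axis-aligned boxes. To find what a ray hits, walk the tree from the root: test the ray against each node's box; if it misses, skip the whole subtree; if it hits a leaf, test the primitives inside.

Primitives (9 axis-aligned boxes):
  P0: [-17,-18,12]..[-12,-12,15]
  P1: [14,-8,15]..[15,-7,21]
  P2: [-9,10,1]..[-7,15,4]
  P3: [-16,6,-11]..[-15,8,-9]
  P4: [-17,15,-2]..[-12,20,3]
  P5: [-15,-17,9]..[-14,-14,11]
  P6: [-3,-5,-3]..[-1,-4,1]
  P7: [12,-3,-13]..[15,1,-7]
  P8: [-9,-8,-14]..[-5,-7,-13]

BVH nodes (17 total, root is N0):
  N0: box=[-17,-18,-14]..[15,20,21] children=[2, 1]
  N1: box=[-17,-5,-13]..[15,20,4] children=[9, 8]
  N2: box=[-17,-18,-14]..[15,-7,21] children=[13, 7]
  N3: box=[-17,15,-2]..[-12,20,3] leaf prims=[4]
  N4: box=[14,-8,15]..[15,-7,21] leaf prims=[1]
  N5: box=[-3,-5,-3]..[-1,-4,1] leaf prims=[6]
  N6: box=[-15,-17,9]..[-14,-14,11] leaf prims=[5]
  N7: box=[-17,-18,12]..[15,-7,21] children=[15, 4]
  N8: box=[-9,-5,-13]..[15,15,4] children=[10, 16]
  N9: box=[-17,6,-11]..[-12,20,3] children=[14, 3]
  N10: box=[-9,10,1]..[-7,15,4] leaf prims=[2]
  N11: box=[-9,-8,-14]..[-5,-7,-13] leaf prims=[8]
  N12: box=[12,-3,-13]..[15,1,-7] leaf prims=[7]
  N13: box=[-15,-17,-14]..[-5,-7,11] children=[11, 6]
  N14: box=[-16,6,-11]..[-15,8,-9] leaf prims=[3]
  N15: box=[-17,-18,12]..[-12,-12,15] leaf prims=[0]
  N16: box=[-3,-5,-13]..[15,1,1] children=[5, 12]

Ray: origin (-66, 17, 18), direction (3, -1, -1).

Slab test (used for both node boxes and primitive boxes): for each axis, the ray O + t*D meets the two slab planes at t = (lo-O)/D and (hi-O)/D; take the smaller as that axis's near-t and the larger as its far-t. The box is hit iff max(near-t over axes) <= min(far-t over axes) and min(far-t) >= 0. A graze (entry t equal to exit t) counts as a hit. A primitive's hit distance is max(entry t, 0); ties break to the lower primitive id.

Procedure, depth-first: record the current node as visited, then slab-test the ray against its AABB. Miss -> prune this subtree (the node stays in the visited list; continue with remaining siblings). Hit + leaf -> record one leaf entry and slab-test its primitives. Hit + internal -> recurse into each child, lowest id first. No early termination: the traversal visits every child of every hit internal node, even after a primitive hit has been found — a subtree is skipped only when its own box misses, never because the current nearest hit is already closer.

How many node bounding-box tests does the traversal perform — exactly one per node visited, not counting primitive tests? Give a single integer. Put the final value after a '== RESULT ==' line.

Trace the traversal:
N0 x:[49/3,27] y:[-3,35] z:[-3,32] -> hit [49/3,27], descend [1, 2]
  N1 x:[49/3,27] y:[-3,22] z:[14,31] -> hit [49/3,22], descend [8, 9]
    N8 x:[19,27] y:[2,22] z:[14,31] -> hit [19,22], descend [10, 16]
      N10 x:[19,59/3] y:[2,7] z:[14,17] -> miss, prune
      N16 x:[21,27] y:[16,22] z:[17,31] -> hit [21,22], descend [5, 12]
        N5 x:[21,65/3] y:[21,22] z:[17,21] -> hit [21,21] leaf, test {P6@t=21}
        N12 x:[26,27] y:[16,20] z:[25,31] -> miss, prune
    N9 x:[49/3,18] y:[-3,11] z:[15,29] -> miss, prune
  N2 x:[49/3,27] y:[24,35] z:[-3,32] -> hit [24,27], descend [7, 13]
    N7 x:[49/3,27] y:[24,35] z:[-3,6] -> miss, prune
    N13 x:[17,61/3] y:[24,34] z:[7,32] -> miss, prune

Visited [0, 1, 8, 10, 16, 5, 12, 9, 2, 7, 13]. Tests: 11 box, 1 leaf. Nearest: P6.

== RESULT ==
11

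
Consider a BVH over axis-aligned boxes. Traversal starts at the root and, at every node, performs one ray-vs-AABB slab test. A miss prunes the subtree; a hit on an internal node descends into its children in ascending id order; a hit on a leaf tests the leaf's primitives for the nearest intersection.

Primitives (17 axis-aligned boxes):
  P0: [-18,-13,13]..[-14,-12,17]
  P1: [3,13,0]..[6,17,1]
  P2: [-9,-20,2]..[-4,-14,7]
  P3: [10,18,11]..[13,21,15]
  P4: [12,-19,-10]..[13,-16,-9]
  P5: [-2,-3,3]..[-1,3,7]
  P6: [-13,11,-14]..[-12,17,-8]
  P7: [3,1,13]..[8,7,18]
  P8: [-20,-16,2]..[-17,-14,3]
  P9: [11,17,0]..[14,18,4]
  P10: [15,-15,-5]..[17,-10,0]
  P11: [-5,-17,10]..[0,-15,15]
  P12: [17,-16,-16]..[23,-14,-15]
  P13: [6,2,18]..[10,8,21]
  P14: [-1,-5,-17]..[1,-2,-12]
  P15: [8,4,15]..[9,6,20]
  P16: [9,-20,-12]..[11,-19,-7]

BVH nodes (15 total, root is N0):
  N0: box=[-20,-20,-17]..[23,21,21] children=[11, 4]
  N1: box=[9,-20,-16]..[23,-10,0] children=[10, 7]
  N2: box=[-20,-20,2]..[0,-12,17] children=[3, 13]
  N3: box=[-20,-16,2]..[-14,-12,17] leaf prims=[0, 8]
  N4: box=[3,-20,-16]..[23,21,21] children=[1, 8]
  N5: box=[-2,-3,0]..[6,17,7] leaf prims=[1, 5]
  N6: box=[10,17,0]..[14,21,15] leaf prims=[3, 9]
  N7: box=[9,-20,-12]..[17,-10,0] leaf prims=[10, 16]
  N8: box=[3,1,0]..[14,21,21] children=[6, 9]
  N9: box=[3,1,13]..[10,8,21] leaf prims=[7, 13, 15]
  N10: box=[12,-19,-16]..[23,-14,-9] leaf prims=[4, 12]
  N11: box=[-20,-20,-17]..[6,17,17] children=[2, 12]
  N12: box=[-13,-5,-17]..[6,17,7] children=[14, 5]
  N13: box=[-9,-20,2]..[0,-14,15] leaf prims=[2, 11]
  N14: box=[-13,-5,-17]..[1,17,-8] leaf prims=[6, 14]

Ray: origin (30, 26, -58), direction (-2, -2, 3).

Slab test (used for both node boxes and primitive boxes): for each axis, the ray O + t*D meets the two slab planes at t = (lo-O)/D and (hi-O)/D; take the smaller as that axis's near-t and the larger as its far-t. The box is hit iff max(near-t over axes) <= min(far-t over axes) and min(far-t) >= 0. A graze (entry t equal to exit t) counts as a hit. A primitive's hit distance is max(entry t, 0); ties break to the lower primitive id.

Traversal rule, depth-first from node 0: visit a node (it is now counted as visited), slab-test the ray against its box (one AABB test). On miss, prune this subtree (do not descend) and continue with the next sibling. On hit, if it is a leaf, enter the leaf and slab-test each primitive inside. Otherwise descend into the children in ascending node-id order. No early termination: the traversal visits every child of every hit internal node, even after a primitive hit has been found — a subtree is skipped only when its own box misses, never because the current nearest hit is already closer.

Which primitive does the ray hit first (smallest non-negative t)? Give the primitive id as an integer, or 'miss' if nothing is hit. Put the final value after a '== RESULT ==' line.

Trace the traversal:
N0 x:[7/2,25] y:[5/2,23] z:[41/3,79/3] -> hit [41/3,23], descend [4, 11]
  N4 x:[7/2,27/2] y:[5/2,23] z:[14,79/3] -> miss, prune
  N11 x:[12,25] y:[9/2,23] z:[41/3,25] -> hit [41/3,23], descend [2, 12]
    N2 x:[15,25] y:[19,23] z:[20,25] -> hit [20,23], descend [3, 13]
      N3 x:[22,25] y:[19,21] z:[20,25] -> miss, prune
      N13 x:[15,39/2] y:[20,23] z:[20,73/3] -> miss, prune
    N12 x:[12,43/2] y:[9/2,31/2] z:[41/3,65/3] -> hit [41/3,31/2], descend [5, 14]
      N5 x:[12,16] y:[9/2,29/2] z:[58/3,65/3] -> miss, prune
      N14 x:[29/2,43/2] y:[9/2,31/2] z:[41/3,50/3] -> hit [29/2,31/2] leaf, test {P6(miss), P14@t=29/2}

9 AABB tests over nodes [0, 4, 11, 2, 3, 13, 12, 5, 14]; 1 leaf entered; closest P14.

== RESULT ==
14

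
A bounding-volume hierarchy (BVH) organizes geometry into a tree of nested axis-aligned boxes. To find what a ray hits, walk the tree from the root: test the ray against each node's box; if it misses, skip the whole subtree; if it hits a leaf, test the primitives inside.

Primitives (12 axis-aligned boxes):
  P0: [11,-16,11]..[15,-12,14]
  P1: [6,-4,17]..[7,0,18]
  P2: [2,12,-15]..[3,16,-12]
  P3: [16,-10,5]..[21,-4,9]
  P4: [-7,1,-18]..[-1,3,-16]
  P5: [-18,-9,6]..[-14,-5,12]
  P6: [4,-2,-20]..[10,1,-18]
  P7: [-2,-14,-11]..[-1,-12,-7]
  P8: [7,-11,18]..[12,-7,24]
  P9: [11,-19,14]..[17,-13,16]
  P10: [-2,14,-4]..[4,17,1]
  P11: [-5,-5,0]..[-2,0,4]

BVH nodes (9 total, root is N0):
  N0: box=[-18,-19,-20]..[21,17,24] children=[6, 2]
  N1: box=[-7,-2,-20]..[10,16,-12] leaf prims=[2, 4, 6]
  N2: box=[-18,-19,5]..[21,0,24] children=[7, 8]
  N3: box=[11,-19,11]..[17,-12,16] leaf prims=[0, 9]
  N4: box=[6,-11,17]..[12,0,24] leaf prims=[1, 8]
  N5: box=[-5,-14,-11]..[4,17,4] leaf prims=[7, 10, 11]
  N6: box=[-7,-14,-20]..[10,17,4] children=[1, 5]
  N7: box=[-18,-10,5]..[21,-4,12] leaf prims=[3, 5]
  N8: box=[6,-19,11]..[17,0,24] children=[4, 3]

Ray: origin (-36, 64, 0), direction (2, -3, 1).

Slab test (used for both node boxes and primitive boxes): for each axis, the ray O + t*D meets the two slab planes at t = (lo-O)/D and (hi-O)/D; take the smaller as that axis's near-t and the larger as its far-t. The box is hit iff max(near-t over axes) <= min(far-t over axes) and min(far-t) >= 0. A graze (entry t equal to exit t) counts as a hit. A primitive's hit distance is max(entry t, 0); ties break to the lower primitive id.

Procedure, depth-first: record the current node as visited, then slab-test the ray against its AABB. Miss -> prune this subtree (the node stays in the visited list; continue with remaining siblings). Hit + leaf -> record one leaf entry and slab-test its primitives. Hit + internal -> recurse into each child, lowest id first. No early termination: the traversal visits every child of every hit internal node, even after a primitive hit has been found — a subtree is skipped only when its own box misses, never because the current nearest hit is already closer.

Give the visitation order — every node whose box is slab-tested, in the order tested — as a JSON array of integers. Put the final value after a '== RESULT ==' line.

Trace the traversal:
N0 x:[9,57/2] y:[47/3,83/3] z:[-20,24] -> hit [47/3,24], descend [2, 6]
  N2 x:[9,57/2] y:[64/3,83/3] z:[5,24] -> hit [64/3,24], descend [7, 8]
    N7 x:[9,57/2] y:[68/3,74/3] z:[5,12] -> miss, prune
    N8 x:[21,53/2] y:[64/3,83/3] z:[11,24] -> hit [64/3,24], descend [3, 4]
      N3 x:[47/2,53/2] y:[76/3,83/3] z:[11,16] -> miss, prune
      N4 x:[21,24] y:[64/3,25] z:[17,24] -> hit [64/3,24] leaf, test {P1(miss), P8@t=71/3}
  N6 x:[29/2,23] y:[47/3,26] z:[-20,4] -> miss, prune

Visited [0, 2, 7, 8, 3, 4, 6]. Tests: 7 box, 1 leaf. Nearest: P8.

== RESULT ==
[0, 2, 7, 8, 3, 4, 6]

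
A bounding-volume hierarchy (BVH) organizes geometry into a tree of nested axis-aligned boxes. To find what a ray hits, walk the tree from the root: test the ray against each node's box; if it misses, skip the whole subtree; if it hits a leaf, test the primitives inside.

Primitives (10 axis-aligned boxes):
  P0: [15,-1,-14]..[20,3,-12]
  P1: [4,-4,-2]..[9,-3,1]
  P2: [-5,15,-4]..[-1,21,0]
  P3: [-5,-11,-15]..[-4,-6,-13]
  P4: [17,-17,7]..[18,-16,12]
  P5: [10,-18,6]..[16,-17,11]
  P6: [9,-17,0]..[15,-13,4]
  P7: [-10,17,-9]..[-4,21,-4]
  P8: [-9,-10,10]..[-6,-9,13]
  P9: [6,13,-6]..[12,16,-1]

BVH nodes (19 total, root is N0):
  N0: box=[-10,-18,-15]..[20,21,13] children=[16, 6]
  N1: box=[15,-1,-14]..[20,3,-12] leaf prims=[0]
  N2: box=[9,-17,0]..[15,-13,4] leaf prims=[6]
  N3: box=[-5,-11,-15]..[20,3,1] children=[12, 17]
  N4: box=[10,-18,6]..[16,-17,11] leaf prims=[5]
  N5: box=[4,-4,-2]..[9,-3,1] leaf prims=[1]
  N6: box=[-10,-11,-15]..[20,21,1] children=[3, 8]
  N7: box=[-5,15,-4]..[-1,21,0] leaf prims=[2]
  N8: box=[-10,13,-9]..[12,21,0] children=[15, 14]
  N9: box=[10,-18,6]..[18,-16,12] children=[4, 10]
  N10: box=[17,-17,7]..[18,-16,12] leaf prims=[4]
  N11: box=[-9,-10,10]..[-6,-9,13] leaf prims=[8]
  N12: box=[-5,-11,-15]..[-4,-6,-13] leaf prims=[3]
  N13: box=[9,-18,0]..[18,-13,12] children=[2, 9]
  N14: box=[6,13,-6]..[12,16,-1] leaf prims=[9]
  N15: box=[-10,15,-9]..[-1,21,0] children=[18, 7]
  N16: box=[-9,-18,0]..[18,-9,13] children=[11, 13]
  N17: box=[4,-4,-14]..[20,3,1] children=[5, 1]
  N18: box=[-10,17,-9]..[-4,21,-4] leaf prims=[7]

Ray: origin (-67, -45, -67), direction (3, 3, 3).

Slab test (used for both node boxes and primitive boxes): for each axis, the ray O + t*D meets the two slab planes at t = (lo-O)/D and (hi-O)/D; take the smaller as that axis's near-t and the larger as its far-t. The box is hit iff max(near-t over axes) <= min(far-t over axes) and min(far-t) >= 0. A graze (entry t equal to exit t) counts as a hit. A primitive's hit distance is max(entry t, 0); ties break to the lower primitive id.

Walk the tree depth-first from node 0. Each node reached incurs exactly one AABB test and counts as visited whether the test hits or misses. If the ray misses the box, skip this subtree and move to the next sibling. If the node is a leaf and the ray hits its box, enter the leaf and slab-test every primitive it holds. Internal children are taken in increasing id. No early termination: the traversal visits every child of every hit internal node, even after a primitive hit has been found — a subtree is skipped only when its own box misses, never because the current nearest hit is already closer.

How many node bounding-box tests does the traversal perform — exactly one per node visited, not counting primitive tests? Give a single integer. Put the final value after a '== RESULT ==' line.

Walk:
N0 x:[19,29] y:[9,22] z:[52/3,80/3] -> hit [19,22], descend [6, 16]
  N6 x:[19,29] y:[34/3,22] z:[52/3,68/3] -> hit [19,22], descend [3, 8]
    N3 x:[62/3,29] y:[34/3,16] z:[52/3,68/3] -> miss, prune
    N8 x:[19,79/3] y:[58/3,22] z:[58/3,67/3] -> hit [58/3,22], descend [14, 15]
      N14 x:[73/3,79/3] y:[58/3,61/3] z:[61/3,22] -> miss, prune
      N15 x:[19,22] y:[20,22] z:[58/3,67/3] -> hit [20,22], descend [7, 18]
        N7 x:[62/3,22] y:[20,22] z:[21,67/3] -> hit [21,22] leaf, test {P2@t=21}
        N18 x:[19,21] y:[62/3,22] z:[58/3,21] -> hit [62/3,21] leaf, test {P7@t=62/3}
  N16 x:[58/3,85/3] y:[9,12] z:[67/3,80/3] -> miss, prune

Summary -> nodes [0, 6, 3, 8, 14, 15, 7, 18, 16]; box-tests=9; leaf-entries=2; first=P7

== RESULT ==
9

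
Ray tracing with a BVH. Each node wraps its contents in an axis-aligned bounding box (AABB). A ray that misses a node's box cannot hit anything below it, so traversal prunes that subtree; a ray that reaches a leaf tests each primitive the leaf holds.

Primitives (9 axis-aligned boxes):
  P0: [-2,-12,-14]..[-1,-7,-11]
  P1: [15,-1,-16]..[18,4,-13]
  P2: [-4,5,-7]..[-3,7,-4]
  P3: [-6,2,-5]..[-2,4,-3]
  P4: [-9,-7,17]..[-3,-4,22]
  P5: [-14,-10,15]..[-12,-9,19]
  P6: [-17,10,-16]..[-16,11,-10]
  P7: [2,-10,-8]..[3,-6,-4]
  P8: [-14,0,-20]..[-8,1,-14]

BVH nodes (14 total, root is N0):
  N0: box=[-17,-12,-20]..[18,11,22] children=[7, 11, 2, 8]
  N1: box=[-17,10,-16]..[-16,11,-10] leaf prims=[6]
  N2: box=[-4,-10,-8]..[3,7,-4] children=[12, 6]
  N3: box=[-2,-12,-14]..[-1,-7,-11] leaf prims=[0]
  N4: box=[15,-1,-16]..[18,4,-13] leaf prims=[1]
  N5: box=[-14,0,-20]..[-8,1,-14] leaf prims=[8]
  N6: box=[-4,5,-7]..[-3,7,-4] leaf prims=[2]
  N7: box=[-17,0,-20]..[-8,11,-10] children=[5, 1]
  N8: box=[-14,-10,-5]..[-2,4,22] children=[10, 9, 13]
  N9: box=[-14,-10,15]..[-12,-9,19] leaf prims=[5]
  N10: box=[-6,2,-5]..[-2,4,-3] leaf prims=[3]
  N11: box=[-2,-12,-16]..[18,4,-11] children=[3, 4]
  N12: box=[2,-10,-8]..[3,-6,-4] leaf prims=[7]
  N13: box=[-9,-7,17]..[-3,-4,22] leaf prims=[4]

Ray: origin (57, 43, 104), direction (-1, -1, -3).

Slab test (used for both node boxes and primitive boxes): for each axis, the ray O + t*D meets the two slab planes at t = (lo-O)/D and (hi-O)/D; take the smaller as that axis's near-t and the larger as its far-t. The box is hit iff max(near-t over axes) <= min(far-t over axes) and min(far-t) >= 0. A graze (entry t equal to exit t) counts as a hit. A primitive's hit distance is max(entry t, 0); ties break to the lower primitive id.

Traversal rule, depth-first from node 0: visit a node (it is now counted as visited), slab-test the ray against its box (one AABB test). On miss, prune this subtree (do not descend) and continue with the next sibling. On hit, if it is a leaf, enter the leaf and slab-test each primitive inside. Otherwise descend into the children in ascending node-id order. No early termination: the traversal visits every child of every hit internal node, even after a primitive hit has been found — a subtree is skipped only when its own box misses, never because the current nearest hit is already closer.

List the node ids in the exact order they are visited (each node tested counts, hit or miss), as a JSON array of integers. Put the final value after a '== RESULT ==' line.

Trace the traversal:
N0 x:[39,74] y:[32,55] z:[82/3,124/3] -> hit [39,124/3], descend [2, 7, 8, 11]
  N2 x:[54,61] y:[36,53] z:[36,112/3] -> miss, prune
  N7 x:[65,74] y:[32,43] z:[38,124/3] -> miss, prune
  N8 x:[59,71] y:[39,53] z:[82/3,109/3] -> miss, prune
  N11 x:[39,59] y:[39,55] z:[115/3,40] -> hit [39,40], descend [3, 4]
    N3 x:[58,59] y:[50,55] z:[115/3,118/3] -> miss, prune
    N4 x:[39,42] y:[39,44] z:[39,40] -> hit [39,40] leaf, test {P1@t=39}

Visited [0, 2, 7, 8, 11, 3, 4]. Tests: 7 box, 1 leaf. Nearest: P1.

== RESULT ==
[0, 2, 7, 8, 11, 3, 4]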